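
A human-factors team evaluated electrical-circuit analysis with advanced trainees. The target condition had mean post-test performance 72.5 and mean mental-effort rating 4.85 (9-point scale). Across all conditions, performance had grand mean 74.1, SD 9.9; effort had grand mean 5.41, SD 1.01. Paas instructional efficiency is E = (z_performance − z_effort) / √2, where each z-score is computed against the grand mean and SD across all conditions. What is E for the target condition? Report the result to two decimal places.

z_performance = (72.5 − 74.1) / 9.9 = -1.6000 / 9.9 = -0.1616.
z_effort = (4.85 − 5.41) / 1.01 = -0.5600 / 1.01 = -0.5545.
z_P − z_E = -0.1616 − (-0.5545) = 0.3929.
E = 0.3929 / √2 = 0.3929 / 1.41421 = 0.2778 ≈ 0.28.

0.28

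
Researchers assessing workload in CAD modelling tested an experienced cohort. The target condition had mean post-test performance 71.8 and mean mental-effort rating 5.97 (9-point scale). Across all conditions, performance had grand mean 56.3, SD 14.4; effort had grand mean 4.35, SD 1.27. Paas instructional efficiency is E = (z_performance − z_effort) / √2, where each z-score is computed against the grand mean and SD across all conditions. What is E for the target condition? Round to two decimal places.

z_performance = (71.8 − 56.3) / 14.4 = 15.5000 / 14.4 = 1.0764.
z_effort = (5.97 − 4.35) / 1.27 = 1.6200 / 1.27 = 1.2756.
z_P − z_E = 1.0764 − 1.2756 = -0.1992.
E = -0.1992 / √2 = -0.1992 / 1.41421 = -0.1409 ≈ -0.14.

-0.14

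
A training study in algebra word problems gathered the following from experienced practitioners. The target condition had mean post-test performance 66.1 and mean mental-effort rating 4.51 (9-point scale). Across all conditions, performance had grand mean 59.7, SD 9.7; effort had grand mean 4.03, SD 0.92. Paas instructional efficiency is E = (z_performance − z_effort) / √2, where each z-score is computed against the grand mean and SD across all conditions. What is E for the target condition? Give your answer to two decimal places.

0.10

z_performance = (66.1 − 59.7) / 9.7 = 6.4000 / 9.7 = 0.6598.
z_effort = (4.51 − 4.03) / 0.92 = 0.4800 / 0.92 = 0.5217.
z_P − z_E = 0.6598 − 0.5217 = 0.1381.
E = 0.1381 / √2 = 0.1381 / 1.41421 = 0.0977 ≈ 0.10.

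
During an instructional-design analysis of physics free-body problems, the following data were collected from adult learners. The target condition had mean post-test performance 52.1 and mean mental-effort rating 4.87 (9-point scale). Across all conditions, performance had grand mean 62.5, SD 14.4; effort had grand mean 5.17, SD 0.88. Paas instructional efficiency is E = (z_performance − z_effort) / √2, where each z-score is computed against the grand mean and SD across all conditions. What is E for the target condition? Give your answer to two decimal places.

z_performance = (52.1 − 62.5) / 14.4 = -10.4000 / 14.4 = -0.7222.
z_effort = (4.87 − 5.17) / 0.88 = -0.3000 / 0.88 = -0.3409.
z_P − z_E = -0.7222 − (-0.3409) = -0.3813.
E = -0.3813 / √2 = -0.3813 / 1.41421 = -0.2696 ≈ -0.27.

-0.27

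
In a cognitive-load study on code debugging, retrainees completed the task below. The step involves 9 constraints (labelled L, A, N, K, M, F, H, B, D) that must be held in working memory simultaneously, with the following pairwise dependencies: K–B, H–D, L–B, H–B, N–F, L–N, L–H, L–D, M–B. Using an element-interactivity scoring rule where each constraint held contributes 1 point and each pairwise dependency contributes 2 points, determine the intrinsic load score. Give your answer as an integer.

27

Count of constraints held simultaneously: 9.
Count of pairwise dependencies listed: 9.
Element contribution: 9 × 1 = 9.
Interaction contribution: 9 × 2 = 18.
Intrinsic load = 9 + 18 = 27.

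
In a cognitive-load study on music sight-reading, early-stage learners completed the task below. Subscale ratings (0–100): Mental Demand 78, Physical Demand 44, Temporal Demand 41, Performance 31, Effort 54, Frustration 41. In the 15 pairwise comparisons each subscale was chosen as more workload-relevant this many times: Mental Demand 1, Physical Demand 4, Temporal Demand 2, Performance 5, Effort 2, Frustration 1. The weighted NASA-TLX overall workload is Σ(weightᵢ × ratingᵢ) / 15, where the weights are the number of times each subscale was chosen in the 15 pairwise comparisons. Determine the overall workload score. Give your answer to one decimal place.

The tallies are the weights (they sum to 15).
Weighted sum = 1·78 + 4·44 + 2·41 + 5·31 + 2·54 + 1·41
            = 78 + 176 + 82 + 155 + 108 + 41 = 640.
Overall workload = 640 / 15 = 42.6667 ≈ 42.7.

42.7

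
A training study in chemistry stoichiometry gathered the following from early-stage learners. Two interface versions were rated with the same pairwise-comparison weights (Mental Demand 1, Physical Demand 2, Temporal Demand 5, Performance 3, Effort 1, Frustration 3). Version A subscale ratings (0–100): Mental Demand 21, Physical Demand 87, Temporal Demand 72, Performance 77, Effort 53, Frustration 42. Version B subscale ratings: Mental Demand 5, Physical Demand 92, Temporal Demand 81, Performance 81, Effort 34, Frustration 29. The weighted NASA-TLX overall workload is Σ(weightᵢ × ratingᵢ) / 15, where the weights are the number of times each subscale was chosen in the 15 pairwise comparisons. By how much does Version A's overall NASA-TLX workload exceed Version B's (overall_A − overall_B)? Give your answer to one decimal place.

Version A weighted sum = 1·21 + 2·87 + 5·72 + 3·77 + 1·53 + 3·42 = 21 + 174 + 360 + 231 + 53 + 126 = 965; overall_A = 965/15 = 64.3333.
Version B weighted sum = 1·5 + 2·92 + 5·81 + 3·81 + 1·34 + 3·29 = 5 + 184 + 405 + 243 + 34 + 87 = 958; overall_B = 958/15 = 63.8667.
Difference = 64.3333 − 63.8667 = 0.4666 ≈ 0.5.

0.5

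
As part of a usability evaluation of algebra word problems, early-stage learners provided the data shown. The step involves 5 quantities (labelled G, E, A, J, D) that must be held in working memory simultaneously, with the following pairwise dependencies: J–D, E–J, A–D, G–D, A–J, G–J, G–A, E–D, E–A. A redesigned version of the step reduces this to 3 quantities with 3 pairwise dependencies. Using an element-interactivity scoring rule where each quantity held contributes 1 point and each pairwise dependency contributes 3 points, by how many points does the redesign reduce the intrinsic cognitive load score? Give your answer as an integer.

20

Original: 5 × 1 + 9 × 3 = 5 + 27 = 32.
Redesigned: 3 × 1 + 3 × 3 = 3 + 9 = 12.
Reduction = 32 − 12 = 20.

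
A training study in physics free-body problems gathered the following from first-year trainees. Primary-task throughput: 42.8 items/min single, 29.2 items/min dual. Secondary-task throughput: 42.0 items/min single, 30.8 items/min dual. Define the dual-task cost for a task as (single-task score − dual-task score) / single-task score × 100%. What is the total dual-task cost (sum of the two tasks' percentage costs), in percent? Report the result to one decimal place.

Primary cost = (42.8 − 29.2) / 42.8 × 100% = 31.7757%.
Secondary cost = (42.0 − 30.8) / 42.0 × 100% = 26.6667%.
Total = 31.7757% + 26.6667% = 58.4424% ≈ 58.4%.

58.4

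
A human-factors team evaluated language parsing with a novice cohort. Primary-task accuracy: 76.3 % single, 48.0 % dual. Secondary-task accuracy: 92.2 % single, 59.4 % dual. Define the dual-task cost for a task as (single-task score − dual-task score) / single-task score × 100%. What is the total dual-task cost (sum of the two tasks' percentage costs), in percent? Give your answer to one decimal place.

Primary cost = (76.3 − 48.0) / 76.3 × 100% = 37.0904%.
Secondary cost = (92.2 − 59.4) / 92.2 × 100% = 35.5748%.
Total = 37.0904% + 35.5748% = 72.6652% ≈ 72.7%.

72.7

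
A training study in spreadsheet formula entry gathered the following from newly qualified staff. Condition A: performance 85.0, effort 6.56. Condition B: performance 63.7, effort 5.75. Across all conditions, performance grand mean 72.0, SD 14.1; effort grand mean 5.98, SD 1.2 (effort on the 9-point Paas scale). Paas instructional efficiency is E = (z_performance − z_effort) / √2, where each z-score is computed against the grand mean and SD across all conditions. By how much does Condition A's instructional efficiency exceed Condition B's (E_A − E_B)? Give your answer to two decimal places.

Condition A: z_P = (85.0 − 72.0)/14.1 = 0.9220; z_E = (6.56 − 5.98)/1.2 = 0.4833; E_A = (0.9220 − 0.4833)/√2 = 0.3102.
Condition B: z_P = (63.7 − 72.0)/14.1 = -0.5887; z_E = (5.75 − 5.98)/1.2 = -0.1917; E_B = (-0.5887 − (-0.1917))/√2 = -0.2807.
E_A − E_B = 0.3102 − (-0.2807) = 0.5909 ≈ 0.59.

0.59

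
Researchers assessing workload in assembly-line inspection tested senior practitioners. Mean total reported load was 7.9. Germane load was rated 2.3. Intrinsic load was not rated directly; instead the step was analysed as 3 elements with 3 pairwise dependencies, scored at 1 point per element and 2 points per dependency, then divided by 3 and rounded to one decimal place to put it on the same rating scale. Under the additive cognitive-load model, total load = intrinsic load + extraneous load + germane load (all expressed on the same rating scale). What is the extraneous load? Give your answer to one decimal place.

Intrinsic (element-interactivity): (3 × 1 + 3 × 2) / 3 = 9 / 3 = 3.0000 → 3.0.
extraneous load = total − intrinsic − germane
             = 7.9 − 3.0 − 2.3 = 2.6.

2.6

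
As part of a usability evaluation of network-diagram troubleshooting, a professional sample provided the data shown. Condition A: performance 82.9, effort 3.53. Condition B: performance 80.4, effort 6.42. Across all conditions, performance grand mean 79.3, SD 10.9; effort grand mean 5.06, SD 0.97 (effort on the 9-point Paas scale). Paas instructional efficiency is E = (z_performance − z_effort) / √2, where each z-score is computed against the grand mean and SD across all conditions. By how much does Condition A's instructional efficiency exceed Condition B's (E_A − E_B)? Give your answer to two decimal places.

2.27

Condition A: z_P = (82.9 − 79.3)/10.9 = 0.3303; z_E = (3.53 − 5.06)/0.97 = -1.5773; E_A = (0.3303 − (-1.5773))/√2 = 1.3489.
Condition B: z_P = (80.4 − 79.3)/10.9 = 0.1009; z_E = (6.42 − 5.06)/0.97 = 1.4021; E_B = (0.1009 − 1.4021)/√2 = -0.9201.
E_A − E_B = 1.3489 − (-0.9201) = 2.2690 ≈ 2.27.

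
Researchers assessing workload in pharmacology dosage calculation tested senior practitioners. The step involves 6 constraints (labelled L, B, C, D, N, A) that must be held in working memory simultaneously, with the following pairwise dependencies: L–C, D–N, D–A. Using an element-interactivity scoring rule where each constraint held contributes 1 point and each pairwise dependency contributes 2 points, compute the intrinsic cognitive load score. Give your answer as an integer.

Count of constraints held simultaneously: 6.
Count of pairwise dependencies listed: 3.
Element contribution: 6 × 1 = 6.
Interaction contribution: 3 × 2 = 6.
Intrinsic load = 6 + 6 = 12.

12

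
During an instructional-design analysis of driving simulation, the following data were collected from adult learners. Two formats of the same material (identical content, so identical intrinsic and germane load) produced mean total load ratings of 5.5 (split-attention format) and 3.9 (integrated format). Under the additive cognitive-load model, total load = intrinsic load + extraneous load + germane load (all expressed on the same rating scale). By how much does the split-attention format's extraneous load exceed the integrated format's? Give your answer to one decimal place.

Intrinsic and germane load are equal across formats, so the difference in total load equals the difference in extraneous load.
Extraneous-load difference = 5.5 − 3.9 = 1.6.

1.6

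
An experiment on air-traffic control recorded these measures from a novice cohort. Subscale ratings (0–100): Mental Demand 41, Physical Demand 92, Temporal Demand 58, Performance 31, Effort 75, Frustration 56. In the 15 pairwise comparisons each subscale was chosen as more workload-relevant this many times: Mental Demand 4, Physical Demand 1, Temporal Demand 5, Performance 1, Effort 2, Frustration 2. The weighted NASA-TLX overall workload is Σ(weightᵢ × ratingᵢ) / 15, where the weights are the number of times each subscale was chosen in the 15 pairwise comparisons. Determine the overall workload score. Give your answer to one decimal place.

55.9

The tallies are the weights (they sum to 15).
Weighted sum = 4·41 + 1·92 + 5·58 + 1·31 + 2·75 + 2·56
            = 164 + 92 + 290 + 31 + 150 + 112 = 839.
Overall workload = 839 / 15 = 55.9333 ≈ 55.9.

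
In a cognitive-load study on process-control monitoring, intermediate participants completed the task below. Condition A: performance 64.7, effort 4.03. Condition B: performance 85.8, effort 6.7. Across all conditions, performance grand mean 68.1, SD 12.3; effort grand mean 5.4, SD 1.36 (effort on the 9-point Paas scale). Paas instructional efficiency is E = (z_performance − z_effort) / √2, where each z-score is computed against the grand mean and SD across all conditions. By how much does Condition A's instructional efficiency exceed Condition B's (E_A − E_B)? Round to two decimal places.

0.18

Condition A: z_P = (64.7 − 68.1)/12.3 = -0.2764; z_E = (4.03 − 5.4)/1.36 = -1.0074; E_A = (-0.2764 − (-1.0074))/√2 = 0.5169.
Condition B: z_P = (85.8 − 68.1)/12.3 = 1.4390; z_E = (6.7 − 5.4)/1.36 = 0.9559; E_B = (1.4390 − 0.9559)/√2 = 0.3416.
E_A − E_B = 0.5169 − 0.3416 = 0.1753 ≈ 0.18.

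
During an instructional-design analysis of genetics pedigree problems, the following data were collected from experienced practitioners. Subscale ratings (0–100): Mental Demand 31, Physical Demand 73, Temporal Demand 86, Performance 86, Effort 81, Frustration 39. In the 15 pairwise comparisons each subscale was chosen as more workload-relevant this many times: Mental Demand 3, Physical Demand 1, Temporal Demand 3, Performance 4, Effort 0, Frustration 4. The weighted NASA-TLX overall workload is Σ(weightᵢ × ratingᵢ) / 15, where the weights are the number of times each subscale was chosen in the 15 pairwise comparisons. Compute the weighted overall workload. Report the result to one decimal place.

The tallies are the weights (they sum to 15).
Weighted sum = 3·31 + 1·73 + 3·86 + 4·86 + 0·81 + 4·39
            = 93 + 73 + 258 + 344 + 0 + 156 = 924.
Overall workload = 924 / 15 = 61.6000 ≈ 61.6.

61.6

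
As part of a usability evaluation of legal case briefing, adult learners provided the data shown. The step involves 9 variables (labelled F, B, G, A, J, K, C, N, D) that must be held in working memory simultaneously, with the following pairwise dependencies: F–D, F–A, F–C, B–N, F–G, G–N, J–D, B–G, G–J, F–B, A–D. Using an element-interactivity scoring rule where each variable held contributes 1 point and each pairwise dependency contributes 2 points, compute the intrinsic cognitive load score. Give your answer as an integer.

31

Count of variables held simultaneously: 9.
Count of pairwise dependencies listed: 11.
Element contribution: 9 × 1 = 9.
Interaction contribution: 11 × 2 = 22.
Intrinsic load = 9 + 22 = 31.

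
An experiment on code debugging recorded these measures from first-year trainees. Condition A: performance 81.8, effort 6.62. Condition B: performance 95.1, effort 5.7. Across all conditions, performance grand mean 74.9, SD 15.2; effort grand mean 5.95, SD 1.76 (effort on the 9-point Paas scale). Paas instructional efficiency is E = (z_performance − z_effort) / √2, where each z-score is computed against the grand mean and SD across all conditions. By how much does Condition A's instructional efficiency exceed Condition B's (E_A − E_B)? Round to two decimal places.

-0.99

Condition A: z_P = (81.8 − 74.9)/15.2 = 0.4539; z_E = (6.62 − 5.95)/1.76 = 0.3807; E_A = (0.4539 − 0.3807)/√2 = 0.0518.
Condition B: z_P = (95.1 − 74.9)/15.2 = 1.3289; z_E = (5.7 − 5.95)/1.76 = -0.1420; E_B = (1.3289 − (-0.1420))/√2 = 1.0401.
E_A − E_B = 0.0518 − 1.0401 = -0.9883 ≈ -0.99.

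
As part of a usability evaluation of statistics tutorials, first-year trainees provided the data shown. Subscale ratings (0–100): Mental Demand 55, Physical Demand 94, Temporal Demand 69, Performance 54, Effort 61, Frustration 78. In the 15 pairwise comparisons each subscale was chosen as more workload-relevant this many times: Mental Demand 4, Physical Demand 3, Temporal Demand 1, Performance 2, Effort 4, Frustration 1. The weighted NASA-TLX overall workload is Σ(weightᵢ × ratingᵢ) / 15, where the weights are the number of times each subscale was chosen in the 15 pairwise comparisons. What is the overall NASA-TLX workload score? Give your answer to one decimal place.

The tallies are the weights (they sum to 15).
Weighted sum = 4·55 + 3·94 + 1·69 + 2·54 + 4·61 + 1·78
            = 220 + 282 + 69 + 108 + 244 + 78 = 1001.
Overall workload = 1001 / 15 = 66.7333 ≈ 66.7.

66.7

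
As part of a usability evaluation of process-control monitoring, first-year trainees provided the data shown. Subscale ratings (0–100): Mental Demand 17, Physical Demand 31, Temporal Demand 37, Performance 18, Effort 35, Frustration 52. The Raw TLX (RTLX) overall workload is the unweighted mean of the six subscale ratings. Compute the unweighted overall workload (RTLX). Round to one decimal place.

31.7

Sum of ratings = 17 + 31 + 37 + 18 + 35 + 52 = 190.
RTLX = 190 / 6 = 31.6667 ≈ 31.7.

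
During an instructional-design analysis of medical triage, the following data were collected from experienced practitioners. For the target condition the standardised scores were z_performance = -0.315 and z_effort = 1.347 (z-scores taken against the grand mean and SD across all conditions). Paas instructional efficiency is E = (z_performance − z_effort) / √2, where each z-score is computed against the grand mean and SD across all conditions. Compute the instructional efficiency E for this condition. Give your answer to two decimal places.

z_P − z_E = -0.315 − 1.347 = -1.6620.
E = -1.6620 / √2 = -1.6620 / 1.41421 = -1.1752 ≈ -1.18.

-1.18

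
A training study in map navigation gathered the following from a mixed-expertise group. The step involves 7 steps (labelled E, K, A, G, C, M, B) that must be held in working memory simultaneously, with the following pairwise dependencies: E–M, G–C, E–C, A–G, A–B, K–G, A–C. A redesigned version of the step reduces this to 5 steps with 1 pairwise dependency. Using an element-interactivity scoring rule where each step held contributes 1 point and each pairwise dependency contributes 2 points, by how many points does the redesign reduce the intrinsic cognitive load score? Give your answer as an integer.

14

Original: 7 × 1 + 7 × 2 = 7 + 14 = 21.
Redesigned: 5 × 1 + 1 × 2 = 5 + 2 = 7.
Reduction = 21 − 7 = 14.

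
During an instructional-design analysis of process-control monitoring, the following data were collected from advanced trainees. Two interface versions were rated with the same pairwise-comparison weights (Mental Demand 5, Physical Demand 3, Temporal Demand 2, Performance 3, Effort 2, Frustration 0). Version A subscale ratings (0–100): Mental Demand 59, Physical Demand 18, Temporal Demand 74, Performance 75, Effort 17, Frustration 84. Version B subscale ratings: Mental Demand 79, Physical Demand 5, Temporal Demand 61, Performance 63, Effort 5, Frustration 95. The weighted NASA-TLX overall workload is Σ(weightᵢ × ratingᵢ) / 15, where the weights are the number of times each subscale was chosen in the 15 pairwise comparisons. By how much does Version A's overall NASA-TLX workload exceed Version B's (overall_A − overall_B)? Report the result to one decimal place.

Version A weighted sum = 5·59 + 3·18 + 2·74 + 3·75 + 2·17 + 0·84 = 295 + 54 + 148 + 225 + 34 + 0 = 756; overall_A = 756/15 = 50.4000.
Version B weighted sum = 5·79 + 3·5 + 2·61 + 3·63 + 2·5 + 0·95 = 395 + 15 + 122 + 189 + 10 + 0 = 731; overall_B = 731/15 = 48.7333.
Difference = 50.4000 − 48.7333 = 1.6667 ≈ 1.7.

1.7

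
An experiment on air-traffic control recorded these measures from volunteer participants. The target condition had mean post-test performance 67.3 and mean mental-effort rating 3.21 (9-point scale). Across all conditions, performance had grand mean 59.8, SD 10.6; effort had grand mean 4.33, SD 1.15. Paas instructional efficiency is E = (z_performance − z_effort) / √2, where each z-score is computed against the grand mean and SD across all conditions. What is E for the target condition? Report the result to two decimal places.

1.19

z_performance = (67.3 − 59.8) / 10.6 = 7.5000 / 10.6 = 0.7075.
z_effort = (3.21 − 4.33) / 1.15 = -1.1200 / 1.15 = -0.9739.
z_P − z_E = 0.7075 − (-0.9739) = 1.6814.
E = 1.6814 / √2 = 1.6814 / 1.41421 = 1.1889 ≈ 1.19.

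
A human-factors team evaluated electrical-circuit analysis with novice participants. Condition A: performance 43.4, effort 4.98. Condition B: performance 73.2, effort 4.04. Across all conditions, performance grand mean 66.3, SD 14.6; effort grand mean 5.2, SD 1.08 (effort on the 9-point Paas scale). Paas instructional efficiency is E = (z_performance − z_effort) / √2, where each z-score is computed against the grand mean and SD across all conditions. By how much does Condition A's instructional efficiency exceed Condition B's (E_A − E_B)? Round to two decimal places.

Condition A: z_P = (43.4 − 66.3)/14.6 = -1.5685; z_E = (4.98 − 5.2)/1.08 = -0.2037; E_A = (-1.5685 − (-0.2037))/√2 = -0.9651.
Condition B: z_P = (73.2 − 66.3)/14.6 = 0.4726; z_E = (4.04 − 5.2)/1.08 = -1.0741; E_B = (0.4726 − (-1.0741))/√2 = 1.0937.
E_A − E_B = -0.9651 − 1.0937 = -2.0588 ≈ -2.06.

-2.06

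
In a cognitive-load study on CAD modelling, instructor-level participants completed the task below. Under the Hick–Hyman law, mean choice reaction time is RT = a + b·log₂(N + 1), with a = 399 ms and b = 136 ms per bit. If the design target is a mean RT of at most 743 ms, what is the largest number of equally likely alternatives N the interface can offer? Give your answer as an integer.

Set 399 + 136·log₂(N + 1) ≤ 743.
log₂(N + 1) ≤ (743 − 399) / 136 = 2.5294.
N + 1 ≤ 2^2.5294 = 5.7733.
N ≤ 4.7733, so the largest integer N is 4.

4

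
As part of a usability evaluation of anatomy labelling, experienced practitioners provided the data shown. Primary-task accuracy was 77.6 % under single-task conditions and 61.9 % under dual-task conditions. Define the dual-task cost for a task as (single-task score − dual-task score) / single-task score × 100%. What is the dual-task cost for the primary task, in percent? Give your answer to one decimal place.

20.2

Cost = (77.6 − 61.9) / 77.6 × 100%
     = 15.7000 / 77.6 × 100% = 20.2320%.
≈ 20.2%.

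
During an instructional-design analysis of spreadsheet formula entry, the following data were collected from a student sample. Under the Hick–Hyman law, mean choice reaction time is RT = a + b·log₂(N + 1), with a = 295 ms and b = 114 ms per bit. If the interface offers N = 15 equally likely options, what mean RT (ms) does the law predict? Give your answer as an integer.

log₂(15 + 1) = log₂(16) = 4.0000.
RT = 295 + 114 × 4.0000 = 295 + 456.0000 = 751.0000 ms.
≈ 751 ms.

751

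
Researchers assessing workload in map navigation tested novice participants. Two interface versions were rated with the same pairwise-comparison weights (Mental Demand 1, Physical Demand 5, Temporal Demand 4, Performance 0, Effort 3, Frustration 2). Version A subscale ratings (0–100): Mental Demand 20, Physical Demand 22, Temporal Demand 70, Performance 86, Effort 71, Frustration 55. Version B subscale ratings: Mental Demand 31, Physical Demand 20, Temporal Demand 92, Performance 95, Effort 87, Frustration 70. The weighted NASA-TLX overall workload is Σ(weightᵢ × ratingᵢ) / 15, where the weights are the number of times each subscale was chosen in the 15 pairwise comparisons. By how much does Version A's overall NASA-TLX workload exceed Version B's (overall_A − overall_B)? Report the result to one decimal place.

Version A weighted sum = 1·20 + 5·22 + 4·70 + 0·86 + 3·71 + 2·55 = 20 + 110 + 280 + 0 + 213 + 110 = 733; overall_A = 733/15 = 48.8667.
Version B weighted sum = 1·31 + 5·20 + 4·92 + 0·95 + 3·87 + 2·70 = 31 + 100 + 368 + 0 + 261 + 140 = 900; overall_B = 900/15 = 60.0000.
Difference = 48.8667 − 60.0000 = -11.1333 ≈ -11.1.

-11.1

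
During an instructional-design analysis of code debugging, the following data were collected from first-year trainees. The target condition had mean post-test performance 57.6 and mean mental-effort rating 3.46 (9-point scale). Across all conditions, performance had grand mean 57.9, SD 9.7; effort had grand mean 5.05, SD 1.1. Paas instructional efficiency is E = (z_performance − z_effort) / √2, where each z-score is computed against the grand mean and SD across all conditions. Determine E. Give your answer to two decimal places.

1.00

z_performance = (57.6 − 57.9) / 9.7 = -0.3000 / 9.7 = -0.0309.
z_effort = (3.46 − 5.05) / 1.1 = -1.5900 / 1.1 = -1.4455.
z_P − z_E = -0.0309 − (-1.4455) = 1.4146.
E = 1.4146 / √2 = 1.4146 / 1.41421 = 1.0003 ≈ 1.00.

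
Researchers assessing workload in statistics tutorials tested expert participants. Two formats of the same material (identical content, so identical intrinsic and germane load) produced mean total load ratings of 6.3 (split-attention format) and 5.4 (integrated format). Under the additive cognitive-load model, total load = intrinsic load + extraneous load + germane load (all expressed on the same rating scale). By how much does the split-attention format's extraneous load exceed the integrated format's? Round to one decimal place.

Intrinsic and germane load are equal across formats, so the difference in total load equals the difference in extraneous load.
Extraneous-load difference = 6.3 − 5.4 = 0.9.

0.9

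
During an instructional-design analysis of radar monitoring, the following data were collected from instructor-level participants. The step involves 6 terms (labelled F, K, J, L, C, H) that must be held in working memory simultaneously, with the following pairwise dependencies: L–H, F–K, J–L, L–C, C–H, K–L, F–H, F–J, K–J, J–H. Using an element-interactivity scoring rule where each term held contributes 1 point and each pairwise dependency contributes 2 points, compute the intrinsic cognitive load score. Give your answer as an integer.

26

Count of terms held simultaneously: 6.
Count of pairwise dependencies listed: 10.
Element contribution: 6 × 1 = 6.
Interaction contribution: 10 × 2 = 20.
Intrinsic load = 6 + 20 = 26.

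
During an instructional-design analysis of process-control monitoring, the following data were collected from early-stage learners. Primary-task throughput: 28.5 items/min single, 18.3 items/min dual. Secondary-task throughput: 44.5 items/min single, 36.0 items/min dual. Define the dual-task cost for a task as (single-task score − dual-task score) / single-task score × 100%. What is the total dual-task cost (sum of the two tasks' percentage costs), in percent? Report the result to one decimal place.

54.9

Primary cost = (28.5 − 18.3) / 28.5 × 100% = 35.7895%.
Secondary cost = (44.5 − 36.0) / 44.5 × 100% = 19.1011%.
Total = 35.7895% + 19.1011% = 54.8906% ≈ 54.9%.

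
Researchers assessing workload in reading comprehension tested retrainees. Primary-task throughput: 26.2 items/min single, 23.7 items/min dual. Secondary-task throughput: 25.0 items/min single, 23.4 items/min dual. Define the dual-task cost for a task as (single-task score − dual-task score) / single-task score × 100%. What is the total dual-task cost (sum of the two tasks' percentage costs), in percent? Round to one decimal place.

15.9

Primary cost = (26.2 − 23.7) / 26.2 × 100% = 9.5420%.
Secondary cost = (25.0 − 23.4) / 25.0 × 100% = 6.4000%.
Total = 9.5420% + 6.4000% = 15.9420% ≈ 15.9%.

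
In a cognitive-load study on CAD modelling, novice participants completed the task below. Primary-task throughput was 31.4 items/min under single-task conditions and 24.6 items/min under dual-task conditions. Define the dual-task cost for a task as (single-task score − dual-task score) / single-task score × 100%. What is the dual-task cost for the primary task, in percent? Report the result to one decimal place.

Cost = (31.4 − 24.6) / 31.4 × 100%
     = 6.8000 / 31.4 × 100% = 21.6561%.
≈ 21.7%.

21.7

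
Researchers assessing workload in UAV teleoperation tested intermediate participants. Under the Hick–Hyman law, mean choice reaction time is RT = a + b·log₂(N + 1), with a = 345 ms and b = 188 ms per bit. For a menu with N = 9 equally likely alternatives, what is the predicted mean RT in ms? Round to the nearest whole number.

log₂(9 + 1) = log₂(10) = 3.3219.
RT = 345 + 188 × 3.3219 = 345 + 624.5172 = 969.5172 ms.
≈ 970 ms.

970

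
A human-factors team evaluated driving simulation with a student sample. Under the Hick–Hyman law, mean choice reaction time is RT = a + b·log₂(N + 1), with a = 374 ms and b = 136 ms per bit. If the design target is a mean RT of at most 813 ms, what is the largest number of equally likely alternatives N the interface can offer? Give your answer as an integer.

8

Set 374 + 136·log₂(N + 1) ≤ 813.
log₂(N + 1) ≤ (813 − 374) / 136 = 3.2279.
N + 1 ≤ 2^3.2279 = 9.3690.
N ≤ 8.3690, so the largest integer N is 8.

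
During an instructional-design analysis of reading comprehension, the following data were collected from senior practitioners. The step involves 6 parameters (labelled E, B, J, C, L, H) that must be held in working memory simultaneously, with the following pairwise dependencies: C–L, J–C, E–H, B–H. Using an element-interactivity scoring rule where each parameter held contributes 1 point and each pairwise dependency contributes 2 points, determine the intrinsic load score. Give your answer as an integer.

14

Count of parameters held simultaneously: 6.
Count of pairwise dependencies listed: 4.
Element contribution: 6 × 1 = 6.
Interaction contribution: 4 × 2 = 8.
Intrinsic load = 6 + 8 = 14.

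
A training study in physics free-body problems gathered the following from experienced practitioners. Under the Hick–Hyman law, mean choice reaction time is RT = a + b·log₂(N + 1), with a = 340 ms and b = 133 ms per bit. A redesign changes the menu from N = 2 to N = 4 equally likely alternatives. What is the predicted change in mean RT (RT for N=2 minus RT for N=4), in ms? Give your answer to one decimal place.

RT(2) = 340 + 133·log₂(3) = 340 + 133·1.5850 = 550.8050 ms.
RT(4) = 340 + 133·log₂(5) = 340 + 133·2.3219 = 648.8127 ms.
Difference = 550.8050 − 648.8127 = -98.0077 ≈ -98.0 ms.

-98.0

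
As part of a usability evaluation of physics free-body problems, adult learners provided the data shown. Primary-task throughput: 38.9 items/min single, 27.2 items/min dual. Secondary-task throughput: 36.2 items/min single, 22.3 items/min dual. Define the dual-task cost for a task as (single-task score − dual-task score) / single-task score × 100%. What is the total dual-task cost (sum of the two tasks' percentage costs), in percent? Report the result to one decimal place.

68.5

Primary cost = (38.9 − 27.2) / 38.9 × 100% = 30.0771%.
Secondary cost = (36.2 − 22.3) / 36.2 × 100% = 38.3978%.
Total = 30.0771% + 38.3978% = 68.4749% ≈ 68.5%.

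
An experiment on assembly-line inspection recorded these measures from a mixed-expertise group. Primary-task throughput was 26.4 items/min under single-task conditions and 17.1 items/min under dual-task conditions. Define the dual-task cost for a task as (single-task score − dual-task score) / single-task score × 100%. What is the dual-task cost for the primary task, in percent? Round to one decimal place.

35.2

Cost = (26.4 − 17.1) / 26.4 × 100%
     = 9.3000 / 26.4 × 100% = 35.2273%.
≈ 35.2%.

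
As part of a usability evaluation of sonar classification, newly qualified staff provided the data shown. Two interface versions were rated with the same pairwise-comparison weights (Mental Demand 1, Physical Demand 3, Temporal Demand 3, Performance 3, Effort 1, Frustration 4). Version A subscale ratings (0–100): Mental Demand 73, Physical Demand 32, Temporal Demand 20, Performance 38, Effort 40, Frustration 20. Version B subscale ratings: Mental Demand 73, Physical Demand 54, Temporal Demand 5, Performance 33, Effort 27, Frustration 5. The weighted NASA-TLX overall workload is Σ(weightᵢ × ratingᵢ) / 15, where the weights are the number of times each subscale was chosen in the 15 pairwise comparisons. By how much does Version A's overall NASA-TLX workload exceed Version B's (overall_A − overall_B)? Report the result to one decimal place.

4.5

Version A weighted sum = 1·73 + 3·32 + 3·20 + 3·38 + 1·40 + 4·20 = 73 + 96 + 60 + 114 + 40 + 80 = 463; overall_A = 463/15 = 30.8667.
Version B weighted sum = 1·73 + 3·54 + 3·5 + 3·33 + 1·27 + 4·5 = 73 + 162 + 15 + 99 + 27 + 20 = 396; overall_B = 396/15 = 26.4000.
Difference = 30.8667 − 26.4000 = 4.4667 ≈ 4.5.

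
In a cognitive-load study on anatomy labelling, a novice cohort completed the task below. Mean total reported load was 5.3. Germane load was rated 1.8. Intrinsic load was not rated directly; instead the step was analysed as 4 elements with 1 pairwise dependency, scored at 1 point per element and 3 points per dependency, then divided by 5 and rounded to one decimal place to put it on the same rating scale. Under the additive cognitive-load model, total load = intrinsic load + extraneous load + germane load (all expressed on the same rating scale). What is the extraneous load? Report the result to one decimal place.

2.1

Intrinsic (element-interactivity): (4 × 1 + 1 × 3) / 5 = 7 / 5 = 1.4000 → 1.4.
extraneous load = total − intrinsic − germane
             = 5.3 − 1.4 − 1.8 = 2.1.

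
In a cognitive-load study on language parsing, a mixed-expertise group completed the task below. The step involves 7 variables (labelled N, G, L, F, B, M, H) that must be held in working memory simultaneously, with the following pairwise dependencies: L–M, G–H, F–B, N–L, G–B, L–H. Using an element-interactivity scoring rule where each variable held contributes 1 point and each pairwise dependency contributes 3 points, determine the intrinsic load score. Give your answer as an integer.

Count of variables held simultaneously: 7.
Count of pairwise dependencies listed: 6.
Element contribution: 7 × 1 = 7.
Interaction contribution: 6 × 3 = 18.
Intrinsic load = 7 + 18 = 25.

25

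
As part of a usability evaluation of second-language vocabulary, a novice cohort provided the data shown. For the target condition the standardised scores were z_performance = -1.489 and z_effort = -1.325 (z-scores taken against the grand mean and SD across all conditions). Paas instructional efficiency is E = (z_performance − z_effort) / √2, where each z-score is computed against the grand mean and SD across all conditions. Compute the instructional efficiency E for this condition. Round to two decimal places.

z_P − z_E = -1.489 − (-1.325) = -0.1640.
E = -0.1640 / √2 = -0.1640 / 1.41421 = -0.1160 ≈ -0.12.

-0.12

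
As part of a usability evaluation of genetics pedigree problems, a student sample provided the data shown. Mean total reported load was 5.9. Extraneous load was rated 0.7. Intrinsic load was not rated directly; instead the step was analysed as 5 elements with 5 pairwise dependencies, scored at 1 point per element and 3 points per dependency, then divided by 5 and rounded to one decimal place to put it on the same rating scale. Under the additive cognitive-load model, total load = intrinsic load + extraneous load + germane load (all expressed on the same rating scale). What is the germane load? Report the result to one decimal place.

Intrinsic (element-interactivity): (5 × 1 + 5 × 3) / 5 = 20 / 5 = 4.0000 → 4.0.
germane load = total − intrinsic − extraneous
             = 5.9 − 4.0 − 0.7 = 1.2.

1.2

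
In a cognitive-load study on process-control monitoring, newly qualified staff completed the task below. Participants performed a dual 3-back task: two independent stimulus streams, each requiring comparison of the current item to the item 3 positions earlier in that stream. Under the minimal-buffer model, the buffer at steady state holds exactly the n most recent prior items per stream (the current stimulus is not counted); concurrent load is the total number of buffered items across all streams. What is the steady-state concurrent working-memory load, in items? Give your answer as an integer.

Each stream's buffer holds its 3 most recent prior items.
Two independent streams: 2 × 3 = 6 buffered items at steady state.

6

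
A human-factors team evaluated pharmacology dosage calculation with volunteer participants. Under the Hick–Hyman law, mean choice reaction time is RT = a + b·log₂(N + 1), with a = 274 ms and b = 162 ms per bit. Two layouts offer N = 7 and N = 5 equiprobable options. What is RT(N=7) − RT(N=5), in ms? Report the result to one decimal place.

67.2

RT(7) = 274 + 162·log₂(8) = 274 + 162·3.0000 = 760.0000 ms.
RT(5) = 274 + 162·log₂(6) = 274 + 162·2.5850 = 692.7700 ms.
Difference = 760.0000 − 692.7700 = 67.2300 ≈ 67.2 ms.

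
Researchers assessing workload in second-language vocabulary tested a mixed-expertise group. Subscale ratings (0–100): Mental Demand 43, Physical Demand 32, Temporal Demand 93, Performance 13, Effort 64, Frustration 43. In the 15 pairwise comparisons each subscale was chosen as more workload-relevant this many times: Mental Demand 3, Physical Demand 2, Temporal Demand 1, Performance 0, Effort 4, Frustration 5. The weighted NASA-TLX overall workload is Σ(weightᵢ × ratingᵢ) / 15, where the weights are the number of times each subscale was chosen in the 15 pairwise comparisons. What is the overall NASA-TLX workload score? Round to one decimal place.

The tallies are the weights (they sum to 15).
Weighted sum = 3·43 + 2·32 + 1·93 + 0·13 + 4·64 + 5·43
            = 129 + 64 + 93 + 0 + 256 + 215 = 757.
Overall workload = 757 / 15 = 50.4667 ≈ 50.5.

50.5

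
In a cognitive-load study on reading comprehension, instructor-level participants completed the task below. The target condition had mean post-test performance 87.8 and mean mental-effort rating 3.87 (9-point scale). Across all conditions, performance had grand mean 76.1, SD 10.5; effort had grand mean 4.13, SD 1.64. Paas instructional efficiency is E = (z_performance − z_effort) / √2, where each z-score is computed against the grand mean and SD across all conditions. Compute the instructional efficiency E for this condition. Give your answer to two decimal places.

z_performance = (87.8 − 76.1) / 10.5 = 11.7000 / 10.5 = 1.1143.
z_effort = (3.87 − 4.13) / 1.64 = -0.2600 / 1.64 = -0.1585.
z_P − z_E = 1.1143 − (-0.1585) = 1.2728.
E = 1.2728 / √2 = 1.2728 / 1.41421 = 0.9000 ≈ 0.90.

0.90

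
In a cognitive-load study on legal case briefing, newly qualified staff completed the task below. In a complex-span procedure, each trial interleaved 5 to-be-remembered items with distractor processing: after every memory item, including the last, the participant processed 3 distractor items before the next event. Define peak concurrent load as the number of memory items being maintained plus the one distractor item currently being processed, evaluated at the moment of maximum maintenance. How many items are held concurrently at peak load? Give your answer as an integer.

Maintenance is greatest during the distractor(s) after memory item 5: all 5 memory items are being held.
One distractor item is concurrently being processed.
Peak concurrent load = 5 + 1 = 6 items.

6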